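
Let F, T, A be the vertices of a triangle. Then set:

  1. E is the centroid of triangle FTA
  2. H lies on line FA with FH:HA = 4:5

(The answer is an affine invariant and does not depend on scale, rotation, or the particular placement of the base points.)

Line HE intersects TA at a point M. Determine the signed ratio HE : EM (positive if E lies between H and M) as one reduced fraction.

Choose coordinates F = (0, 0), T = (1, 0), A = (0, 1).
1. E is the centroid of triangle FTA ⇒ E = (1/3, 1/3)
2. H lies on line FA with FH:HA = 4:5 ⇒ H = (0, 4/9)
line HE meets TA at M = (5/6, 1/6)
E = H + t·(M−H) with t = 2/5, so HE:EM = 2/5:3/5

HE:EM = 2/3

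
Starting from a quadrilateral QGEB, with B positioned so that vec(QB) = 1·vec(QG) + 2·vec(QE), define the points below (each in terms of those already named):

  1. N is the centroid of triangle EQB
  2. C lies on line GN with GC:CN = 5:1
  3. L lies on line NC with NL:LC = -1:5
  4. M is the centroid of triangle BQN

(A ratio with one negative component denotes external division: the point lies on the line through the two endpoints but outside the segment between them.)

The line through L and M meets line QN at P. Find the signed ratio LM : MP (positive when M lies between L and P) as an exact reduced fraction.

Work in coordinates with Q = (0, 0), G = (1, 0), E = (0, 1), B = (1, 2).
1. N is the centroid of triangle EQB ⇒ N = (1/3, 1)
2. C lies on line GN with GC:CN = 5:1 ⇒ C = (4/9, 5/6)
3. L lies on line NC with NL:LC = -1:5 ⇒ L = (11/36, 25/24)
4. M is the centroid of triangle BQN ⇒ M = (4/9, 1)
line LM meets QN at P = (34/99, 34/33)
M = L + t·(P−L) with t = 11/3, so LM:MP = 11/3:-8/3

LM:MP = -11/8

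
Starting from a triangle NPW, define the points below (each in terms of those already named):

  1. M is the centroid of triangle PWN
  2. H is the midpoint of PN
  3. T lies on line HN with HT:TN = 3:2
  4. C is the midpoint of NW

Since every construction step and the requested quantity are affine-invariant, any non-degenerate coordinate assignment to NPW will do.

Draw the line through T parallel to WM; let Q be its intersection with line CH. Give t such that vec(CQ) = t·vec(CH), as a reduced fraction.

t = -1/5

Choose coordinates N = (0, 0), P = (1, 0), W = (0, 1).
1. M is the centroid of triangle PWN ⇒ M = (1/3, 1/3)
2. H is the midpoint of PN ⇒ H = (1/2, 0)
3. T lies on line HN with HT:TN = 3:2 ⇒ T = (1/5, 0)
4. C is the midpoint of NW ⇒ C = (0, 1/2)
through T parallel to WM: direction (1/3, -2/3); meets CH at Q = (-1/10, 3/5)
Q = C + t·(H−C) with t = -1/5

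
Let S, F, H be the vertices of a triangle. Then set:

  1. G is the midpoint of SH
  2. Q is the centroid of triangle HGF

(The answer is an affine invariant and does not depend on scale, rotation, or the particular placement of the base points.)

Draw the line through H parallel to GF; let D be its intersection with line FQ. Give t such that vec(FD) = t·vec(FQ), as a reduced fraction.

t = 3

Choose coordinates S = (0, 0), F = (1, 0), H = (0, 1).
1. G is the midpoint of SH ⇒ G = (0, 1/2)
2. Q is the centroid of triangle HGF ⇒ Q = (1/3, 1/2)
through H parallel to GF: direction (1, -1/2); meets FQ at D = (-1, 3/2)
D = F + t·(Q−F) with t = 3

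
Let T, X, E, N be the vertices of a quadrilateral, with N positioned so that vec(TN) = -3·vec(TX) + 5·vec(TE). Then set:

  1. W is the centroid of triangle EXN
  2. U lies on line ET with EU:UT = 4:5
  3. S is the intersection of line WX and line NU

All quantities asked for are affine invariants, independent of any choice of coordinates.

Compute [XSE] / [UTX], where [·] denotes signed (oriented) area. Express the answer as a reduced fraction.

[XSE]:[UTX] = 45/38

Set T = (0, 0), X = (1, 0), E = (0, 1), N = (-3, 5); any affine frame gives the same invariant.
1. W is the centroid of triangle EXN ⇒ W = (-2/3, 2)
2. U lies on line ET with EU:UT = 4:5 ⇒ U = (0, 5/9)
3. S is the intersection of line WX and line NU ⇒ S = (-87/38, 75/19)
2·[XSE] = 25/38, 2·[UTX] = 5/9
[XSE]:[UTX] = 25/38:5/9 = 45/38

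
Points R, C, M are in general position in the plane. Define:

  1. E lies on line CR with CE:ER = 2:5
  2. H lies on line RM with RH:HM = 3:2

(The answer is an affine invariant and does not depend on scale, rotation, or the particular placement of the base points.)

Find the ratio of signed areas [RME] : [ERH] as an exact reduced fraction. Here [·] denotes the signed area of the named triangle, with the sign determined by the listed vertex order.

Choose coordinates R = (0, 0), C = (1, 0), M = (0, 1).
1. E lies on line CR with CE:ER = 2:5 ⇒ E = (5/7, 0)
2. H lies on line RM with RH:HM = 3:2 ⇒ H = (0, 3/5)
2·[RME] = -5/7, 2·[ERH] = -3/7
[RME]:[ERH] = -5/7:-3/7 = 5/3

[RME]:[ERH] = 5/3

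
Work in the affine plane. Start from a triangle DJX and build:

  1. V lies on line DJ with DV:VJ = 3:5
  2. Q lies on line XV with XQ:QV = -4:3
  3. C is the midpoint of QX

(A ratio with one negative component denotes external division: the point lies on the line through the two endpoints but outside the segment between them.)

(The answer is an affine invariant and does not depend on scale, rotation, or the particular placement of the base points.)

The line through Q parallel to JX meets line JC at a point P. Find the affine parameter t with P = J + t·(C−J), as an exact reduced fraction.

Set D = (0, 0), J = (1, 0), X = (0, 1); any affine frame gives the same invariant.
1. V lies on line DJ with DV:VJ = 3:5 ⇒ V = (3/8, 0)
2. Q lies on line XV with XQ:QV = -4:3 ⇒ Q = (3/2, -3)
3. C is the midpoint of QX ⇒ C = (3/4, -1)
through Q parallel to JX: direction (-1, 1); meets JC at P = (1/2, -2)
P = J + t·(C−J) with t = 2

t = 2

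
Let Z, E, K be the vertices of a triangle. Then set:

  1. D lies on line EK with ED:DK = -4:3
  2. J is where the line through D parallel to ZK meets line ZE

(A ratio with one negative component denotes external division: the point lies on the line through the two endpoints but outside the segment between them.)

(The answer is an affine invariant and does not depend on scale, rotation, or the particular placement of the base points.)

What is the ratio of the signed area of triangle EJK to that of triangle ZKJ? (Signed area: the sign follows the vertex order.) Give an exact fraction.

Work in coordinates with Z = (0, 0), E = (1, 0), K = (0, 1).
1. D lies on line EK with ED:DK = -4:3 ⇒ D = (-3, 4)
2. J is where the line through D parallel to ZK meets line ZE ⇒ J = (-3, 0)
2·[EJK] = -4, 2·[ZKJ] = 3
[EJK]:[ZKJ] = -4:3 = -4/3

[EJK]:[ZKJ] = -4/3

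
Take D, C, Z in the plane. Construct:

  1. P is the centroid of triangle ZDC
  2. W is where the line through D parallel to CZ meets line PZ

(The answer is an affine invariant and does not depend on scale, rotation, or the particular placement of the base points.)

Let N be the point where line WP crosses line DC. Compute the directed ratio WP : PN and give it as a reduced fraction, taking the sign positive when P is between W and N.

Set D = (0, 0), C = (1, 0), Z = (0, 1); any affine frame gives the same invariant.
1. P is the centroid of triangle ZDC ⇒ P = (1/3, 1/3)
2. W is where the line through D parallel to CZ meets line PZ ⇒ W = (1, -1)
line WP meets DC at N = (1/2, 0)
P = W + t·(N−W) with t = 4/3, so WP:PN = 4/3:-1/3

WP:PN = -4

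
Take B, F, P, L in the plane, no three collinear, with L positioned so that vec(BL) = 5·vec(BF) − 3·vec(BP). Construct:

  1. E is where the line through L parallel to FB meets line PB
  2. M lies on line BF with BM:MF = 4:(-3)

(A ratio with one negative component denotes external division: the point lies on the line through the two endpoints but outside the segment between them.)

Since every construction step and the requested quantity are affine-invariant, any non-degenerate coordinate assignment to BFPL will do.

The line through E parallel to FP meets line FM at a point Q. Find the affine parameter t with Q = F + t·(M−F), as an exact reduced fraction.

t = -4/3

Choose coordinates B = (0, 0), F = (1, 0), P = (0, 1), L = (5, -3).
1. E is where the line through L parallel to FB meets line PB ⇒ E = (0, -3)
2. M lies on line BF with BM:MF = 4:(-3) ⇒ M = (4, 0)
through E parallel to FP: direction (-1, 1); meets FM at Q = (-3, 0)
Q = F + t·(M−F) with t = -4/3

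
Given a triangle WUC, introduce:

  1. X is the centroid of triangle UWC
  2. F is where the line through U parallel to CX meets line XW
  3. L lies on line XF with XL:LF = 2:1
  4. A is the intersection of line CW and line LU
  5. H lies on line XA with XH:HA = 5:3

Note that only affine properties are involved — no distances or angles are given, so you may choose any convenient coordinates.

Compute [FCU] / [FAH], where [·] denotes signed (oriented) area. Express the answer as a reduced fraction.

[FCU]:[FAH] = 32/15

Set W = (0, 0), U = (1, 0), C = (0, 1); any affine frame gives the same invariant.
1. X is the centroid of triangle UWC ⇒ X = (1/3, 1/3)
2. F is where the line through U parallel to CX meets line XW ⇒ F = (2/3, 2/3)
3. L lies on line XF with XL:LF = 2:1 ⇒ L = (5/9, 5/9)
4. A is the intersection of line CW and line LU ⇒ A = (0, 5/4)
5. H lies on line XA with XH:HA = 5:3 ⇒ H = (1/8, 29/32)
2·[FCU] = 1/3, 2·[FAH] = 5/32
[FCU]:[FAH] = 1/3:5/32 = 32/15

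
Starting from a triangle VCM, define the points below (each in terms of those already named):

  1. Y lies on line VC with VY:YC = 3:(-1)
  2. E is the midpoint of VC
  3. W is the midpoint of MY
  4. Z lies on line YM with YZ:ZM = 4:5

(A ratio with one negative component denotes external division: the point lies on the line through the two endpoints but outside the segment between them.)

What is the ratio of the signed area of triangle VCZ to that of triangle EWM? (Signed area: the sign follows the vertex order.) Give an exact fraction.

[VCZ]:[EWM] = 8/9

Set V = (0, 0), C = (1, 0), M = (0, 1); any affine frame gives the same invariant.
1. Y lies on line VC with VY:YC = 3:(-1) ⇒ Y = (3/2, 0)
2. E is the midpoint of VC ⇒ E = (1/2, 0)
3. W is the midpoint of MY ⇒ W = (3/4, 1/2)
4. Z lies on line YM with YZ:ZM = 4:5 ⇒ Z = (5/6, 4/9)
2·[VCZ] = 4/9, 2·[EWM] = 1/2
[VCZ]:[EWM] = 4/9:1/2 = 8/9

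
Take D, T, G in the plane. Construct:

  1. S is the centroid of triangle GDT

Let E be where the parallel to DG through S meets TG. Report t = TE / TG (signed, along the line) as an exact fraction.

t = 2/3

Set D = (0, 0), T = (1, 0), G = (0, 1); any affine frame gives the same invariant.
1. S is the centroid of triangle GDT ⇒ S = (1/3, 1/3)
through S parallel to DG: direction (0, 1); meets TG at E = (1/3, 2/3)
E = T + t·(G−T) with t = 2/3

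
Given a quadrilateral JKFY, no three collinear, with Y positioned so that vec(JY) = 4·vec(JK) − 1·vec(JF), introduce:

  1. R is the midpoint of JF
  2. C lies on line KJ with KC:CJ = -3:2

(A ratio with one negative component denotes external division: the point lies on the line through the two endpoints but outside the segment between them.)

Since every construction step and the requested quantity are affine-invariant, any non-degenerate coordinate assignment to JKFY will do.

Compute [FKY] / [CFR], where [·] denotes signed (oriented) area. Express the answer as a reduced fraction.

[FKY]:[CFR] = -2

Choose coordinates J = (0, 0), K = (1, 0), F = (0, 1), Y = (4, -1).
1. R is the midpoint of JF ⇒ R = (0, 1/2)
2. C lies on line KJ with KC:CJ = -3:2 ⇒ C = (-2, 0)
2·[FKY] = 2, 2·[CFR] = -1
[FKY]:[CFR] = 2:-1 = -2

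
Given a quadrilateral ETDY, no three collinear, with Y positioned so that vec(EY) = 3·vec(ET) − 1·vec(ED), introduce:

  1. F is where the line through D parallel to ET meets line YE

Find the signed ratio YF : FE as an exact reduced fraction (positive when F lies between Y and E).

Set E = (0, 0), T = (1, 0), D = (0, 1), Y = (3, -1); any affine frame gives the same invariant.
1. F is where the line through D parallel to ET meets line YE ⇒ F = (-3, 1)
F = Y + t·(E−Y) with t = 2, so YF:FE = t:(1−t) = 2:-1

YF:FE = -2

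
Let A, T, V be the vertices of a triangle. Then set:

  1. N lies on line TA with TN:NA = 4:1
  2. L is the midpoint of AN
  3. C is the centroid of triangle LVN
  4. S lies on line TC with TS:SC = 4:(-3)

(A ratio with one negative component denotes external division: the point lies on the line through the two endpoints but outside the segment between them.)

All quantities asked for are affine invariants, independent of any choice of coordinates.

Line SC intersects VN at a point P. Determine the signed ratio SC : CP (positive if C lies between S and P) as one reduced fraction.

SC:CP = 75

Work in coordinates with A = (0, 0), T = (1, 0), V = (0, 1).
1. N lies on line TA with TN:NA = 4:1 ⇒ N = (1/5, 0)
2. L is the midpoint of AN ⇒ L = (1/10, 0)
3. C is the centroid of triangle LVN ⇒ C = (1/10, 1/3)
4. S lies on line TC with TS:SC = 4:(-3) ⇒ S = (-13/5, 4/3)
line SC meets VN at P = (17/125, 8/25)
C = S + t·(P−S) with t = 75/76, so SC:CP = 75/76:1/76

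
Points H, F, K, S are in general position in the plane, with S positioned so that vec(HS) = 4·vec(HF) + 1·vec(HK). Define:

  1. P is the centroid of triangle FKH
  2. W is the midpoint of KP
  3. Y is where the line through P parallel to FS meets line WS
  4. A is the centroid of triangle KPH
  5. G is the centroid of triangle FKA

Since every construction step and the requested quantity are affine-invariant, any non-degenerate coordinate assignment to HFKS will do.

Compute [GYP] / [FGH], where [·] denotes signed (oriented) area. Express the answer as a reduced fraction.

[GYP]:[FGH] = -88/221

Assign H = (0, 0), F = (1, 0), K = (0, 1), S = (4, 1) — the answer is frame-independent, so this choice is without loss of generality.
1. P is the centroid of triangle FKH ⇒ P = (1/3, 1/3)
2. W is the midpoint of KP ⇒ W = (1/6, 2/3)
3. Y is where the line through P parallel to FS meets line WS ⇒ Y = (89/51, 41/51)
4. A is the centroid of triangle KPH ⇒ A = (1/9, 4/9)
5. G is the centroid of triangle FKA ⇒ G = (10/27, 13/27)
2·[GYP] = -88/459, 2·[FGH] = 13/27
[GYP]:[FGH] = -88/459:13/27 = -88/221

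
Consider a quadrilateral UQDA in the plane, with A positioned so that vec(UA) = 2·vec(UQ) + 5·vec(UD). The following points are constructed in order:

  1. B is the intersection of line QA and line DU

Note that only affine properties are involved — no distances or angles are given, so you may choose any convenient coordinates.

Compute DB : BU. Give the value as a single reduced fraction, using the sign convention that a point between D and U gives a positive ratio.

Choose coordinates U = (0, 0), Q = (1, 0), D = (0, 1), A = (2, 5).
1. B is the intersection of line QA and line DU ⇒ B = (0, -5)
B = D + t·(U−D) with t = 6, so DB:BU = t:(1−t) = 6:-5

DB:BU = -6/5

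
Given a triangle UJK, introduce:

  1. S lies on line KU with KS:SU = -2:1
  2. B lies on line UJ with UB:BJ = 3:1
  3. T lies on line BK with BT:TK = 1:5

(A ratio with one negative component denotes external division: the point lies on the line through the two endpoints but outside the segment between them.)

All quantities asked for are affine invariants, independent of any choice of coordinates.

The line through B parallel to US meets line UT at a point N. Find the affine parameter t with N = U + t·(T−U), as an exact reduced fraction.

Set U = (0, 0), J = (1, 0), K = (0, 1); any affine frame gives the same invariant.
1. S lies on line KU with KS:SU = -2:1 ⇒ S = (0, -1)
2. B lies on line UJ with UB:BJ = 3:1 ⇒ B = (3/4, 0)
3. T lies on line BK with BT:TK = 1:5 ⇒ T = (5/8, 1/6)
through B parallel to US: direction (0, -1); meets UT at N = (3/4, 1/5)
N = U + t·(T−U) with t = 6/5

t = 6/5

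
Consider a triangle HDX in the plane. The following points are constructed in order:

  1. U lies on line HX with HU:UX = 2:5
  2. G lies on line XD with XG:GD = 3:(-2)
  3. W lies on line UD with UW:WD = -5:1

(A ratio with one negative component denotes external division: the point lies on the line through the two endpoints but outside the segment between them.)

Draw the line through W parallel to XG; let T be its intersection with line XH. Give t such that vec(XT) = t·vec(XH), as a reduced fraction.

t = -5/28

Work in coordinates with H = (0, 0), D = (1, 0), X = (0, 1).
1. U lies on line HX with HU:UX = 2:5 ⇒ U = (0, 2/7)
2. G lies on line XD with XG:GD = 3:(-2) ⇒ G = (3, -2)
3. W lies on line UD with UW:WD = -5:1 ⇒ W = (5/4, -1/14)
through W parallel to XG: direction (3, -3); meets XH at T = (0, 33/28)
T = X + t·(H−X) with t = -5/28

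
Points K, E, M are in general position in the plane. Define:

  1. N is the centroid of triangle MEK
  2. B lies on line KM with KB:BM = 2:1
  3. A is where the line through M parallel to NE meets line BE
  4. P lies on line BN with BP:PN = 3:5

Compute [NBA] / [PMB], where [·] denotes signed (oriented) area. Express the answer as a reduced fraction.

Choose coordinates K = (0, 0), E = (1, 0), M = (0, 1).
1. N is the centroid of triangle MEK ⇒ N = (1/3, 1/3)
2. B lies on line KM with KB:BM = 2:1 ⇒ B = (0, 2/3)
3. A is where the line through M parallel to NE meets line BE ⇒ A = (-2, 2)
4. P lies on line BN with BP:PN = 3:5 ⇒ P = (1/8, 13/24)
2·[NBA] = 2/9, 2·[PMB] = 1/24
[NBA]:[PMB] = 2/9:1/24 = 16/3

[NBA]:[PMB] = 16/3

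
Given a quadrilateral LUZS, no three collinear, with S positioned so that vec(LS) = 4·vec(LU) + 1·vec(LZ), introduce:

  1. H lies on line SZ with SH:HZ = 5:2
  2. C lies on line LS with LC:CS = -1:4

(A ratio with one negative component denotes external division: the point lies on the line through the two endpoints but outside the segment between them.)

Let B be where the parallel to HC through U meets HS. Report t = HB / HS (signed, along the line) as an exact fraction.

t = 3/5

Choose coordinates L = (0, 0), U = (1, 0), Z = (0, 1), S = (4, 1).
1. H lies on line SZ with SH:HZ = 5:2 ⇒ H = (8/7, 1)
2. C lies on line LS with LC:CS = -1:4 ⇒ C = (-4/3, -1/3)
through U parallel to HC: direction (-52/21, -4/3); meets HS at B = (20/7, 1)
B = H + t·(S−H) with t = 3/5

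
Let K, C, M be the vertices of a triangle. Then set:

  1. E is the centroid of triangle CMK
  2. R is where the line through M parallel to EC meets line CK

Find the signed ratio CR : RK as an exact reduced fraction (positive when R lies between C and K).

Choose coordinates K = (0, 0), C = (1, 0), M = (0, 1).
1. E is the centroid of triangle CMK ⇒ E = (1/3, 1/3)
2. R is where the line through M parallel to EC meets line CK ⇒ R = (2, 0)
R = C + t·(K−C) with t = -1, so CR:RK = t:(1−t) = -1:2

CR:RK = -1/2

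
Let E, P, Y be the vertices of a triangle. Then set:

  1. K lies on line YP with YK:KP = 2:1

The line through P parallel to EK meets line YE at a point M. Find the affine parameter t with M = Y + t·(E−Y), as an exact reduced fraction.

t = 3/2

Assign E = (0, 0), P = (1, 0), Y = (0, 1) — the answer is frame-independent, so this choice is without loss of generality.
1. K lies on line YP with YK:KP = 2:1 ⇒ K = (2/3, 1/3)
through P parallel to EK: direction (2/3, 1/3); meets YE at M = (0, -1/2)
M = Y + t·(E−Y) with t = 3/2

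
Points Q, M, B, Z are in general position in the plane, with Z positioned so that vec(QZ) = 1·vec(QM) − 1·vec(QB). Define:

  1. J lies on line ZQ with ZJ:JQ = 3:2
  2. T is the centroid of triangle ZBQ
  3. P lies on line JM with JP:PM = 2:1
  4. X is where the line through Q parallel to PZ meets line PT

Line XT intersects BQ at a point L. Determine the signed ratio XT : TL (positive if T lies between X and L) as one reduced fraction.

Assign Q = (0, 0), M = (1, 0), B = (0, 1), Z = (1, -1) — the answer is frame-independent, so this choice is without loss of generality.
1. J lies on line ZQ with ZJ:JQ = 3:2 ⇒ J = (2/5, -2/5)
2. T is the centroid of triangle ZBQ ⇒ T = (1/3, 0)
3. P lies on line JM with JP:PM = 2:1 ⇒ P = (4/5, -2/15)
4. X is where the line through Q parallel to PZ meets line PT ⇒ X = (-2/85, 26/255)
line XT meets BQ at L = (0, 2/21)
T = X + t·(L−X) with t = 91/6, so XT:TL = 91/6:-85/6

XT:TL = -91/85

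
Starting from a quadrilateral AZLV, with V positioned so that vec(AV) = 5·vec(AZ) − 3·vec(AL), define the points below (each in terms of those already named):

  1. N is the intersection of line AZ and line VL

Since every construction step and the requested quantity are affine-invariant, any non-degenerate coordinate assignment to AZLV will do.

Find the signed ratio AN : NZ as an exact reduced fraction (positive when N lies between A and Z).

Work in coordinates with A = (0, 0), Z = (1, 0), L = (0, 1), V = (5, -3).
1. N is the intersection of line AZ and line VL ⇒ N = (5/4, 0)
N = A + t·(Z−A) with t = 5/4, so AN:NZ = t:(1−t) = 5/4:-1/4

AN:NZ = -5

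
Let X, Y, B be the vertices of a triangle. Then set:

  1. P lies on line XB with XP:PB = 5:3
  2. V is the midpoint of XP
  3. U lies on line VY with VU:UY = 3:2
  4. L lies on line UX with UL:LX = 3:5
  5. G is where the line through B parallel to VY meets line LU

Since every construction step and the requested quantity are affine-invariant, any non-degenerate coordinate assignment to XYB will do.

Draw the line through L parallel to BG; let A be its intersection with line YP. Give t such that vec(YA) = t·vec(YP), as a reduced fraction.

t = -3/8

Set X = (0, 0), Y = (1, 0), B = (0, 1); any affine frame gives the same invariant.
1. P lies on line XB with XP:PB = 5:3 ⇒ P = (0, 5/8)
2. V is the midpoint of XP ⇒ V = (0, 5/16)
3. U lies on line VY with VU:UY = 3:2 ⇒ U = (3/5, 1/8)
4. L lies on line UX with UL:LX = 3:5 ⇒ L = (3/8, 5/64)
5. G is where the line through B parallel to VY meets line LU ⇒ G = (48/25, 2/5)
through L parallel to BG: direction (48/25, -3/5); meets YP at A = (11/8, -15/64)
A = Y + t·(P−Y) with t = -3/8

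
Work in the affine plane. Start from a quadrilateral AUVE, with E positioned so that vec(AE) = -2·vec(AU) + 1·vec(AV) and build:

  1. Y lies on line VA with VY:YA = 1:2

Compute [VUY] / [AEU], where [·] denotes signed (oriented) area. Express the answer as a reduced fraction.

[VUY]:[AEU] = 1/3

Set A = (0, 0), U = (1, 0), V = (0, 1), E = (-2, 1); any affine frame gives the same invariant.
1. Y lies on line VA with VY:YA = 1:2 ⇒ Y = (0, 2/3)
2·[VUY] = -1/3, 2·[AEU] = -1
[VUY]:[AEU] = -1/3:-1 = 1/3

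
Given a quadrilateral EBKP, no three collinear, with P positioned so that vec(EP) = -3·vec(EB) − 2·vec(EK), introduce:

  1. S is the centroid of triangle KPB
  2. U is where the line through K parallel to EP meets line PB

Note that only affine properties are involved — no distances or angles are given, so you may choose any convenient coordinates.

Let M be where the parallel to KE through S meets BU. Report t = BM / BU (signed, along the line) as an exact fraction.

Set E = (0, 0), B = (1, 0), K = (0, 1), P = (-3, -2); any affine frame gives the same invariant.
1. S is the centroid of triangle KPB ⇒ S = (-2/3, -1/3)
2. U is where the line through K parallel to EP meets line PB ⇒ U = (-9, -5)
through S parallel to KE: direction (0, -1); meets BU at M = (-2/3, -5/6)
M = B + t·(U−B) with t = 1/6

t = 1/6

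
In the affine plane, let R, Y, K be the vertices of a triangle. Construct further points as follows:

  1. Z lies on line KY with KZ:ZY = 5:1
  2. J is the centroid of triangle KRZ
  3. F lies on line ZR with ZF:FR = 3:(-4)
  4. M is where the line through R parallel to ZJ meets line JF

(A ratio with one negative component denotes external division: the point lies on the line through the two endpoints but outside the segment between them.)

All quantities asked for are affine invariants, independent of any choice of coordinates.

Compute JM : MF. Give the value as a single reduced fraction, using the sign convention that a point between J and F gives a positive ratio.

Set R = (0, 0), Y = (1, 0), K = (0, 1); any affine frame gives the same invariant.
1. Z lies on line KY with KZ:ZY = 5:1 ⇒ Z = (5/6, 1/6)
2. J is the centroid of triangle KRZ ⇒ J = (5/18, 7/18)
3. F lies on line ZR with ZF:FR = 3:(-4) ⇒ F = (10/3, 2/3)
4. M is where the line through R parallel to ZJ meets line JF ⇒ M = (-20/27, 8/27)
M = J + t·(F−J) with t = -1/3, so JM:MF = t:(1−t) = -1/3:4/3

JM:MF = -1/4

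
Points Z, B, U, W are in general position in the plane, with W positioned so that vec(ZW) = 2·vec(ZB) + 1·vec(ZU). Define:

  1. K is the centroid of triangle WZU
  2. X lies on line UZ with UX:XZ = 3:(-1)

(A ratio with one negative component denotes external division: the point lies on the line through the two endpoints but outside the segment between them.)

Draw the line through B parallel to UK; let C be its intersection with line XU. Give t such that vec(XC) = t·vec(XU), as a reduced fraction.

t = 2/3

Work in coordinates with Z = (0, 0), B = (1, 0), U = (0, 1), W = (2, 1).
1. K is the centroid of triangle WZU ⇒ K = (2/3, 2/3)
2. X lies on line UZ with UX:XZ = 3:(-1) ⇒ X = (0, -1/2)
through B parallel to UK: direction (2/3, -1/3); meets XU at C = (0, 1/2)
C = X + t·(U−X) with t = 2/3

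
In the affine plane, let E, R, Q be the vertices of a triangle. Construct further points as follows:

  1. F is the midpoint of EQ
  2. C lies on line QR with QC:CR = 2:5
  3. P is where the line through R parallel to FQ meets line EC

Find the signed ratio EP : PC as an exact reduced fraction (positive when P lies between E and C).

EP:PC = -7/5

Work in coordinates with E = (0, 0), R = (1, 0), Q = (0, 1).
1. F is the midpoint of EQ ⇒ F = (0, 1/2)
2. C lies on line QR with QC:CR = 2:5 ⇒ C = (2/7, 5/7)
3. P is where the line through R parallel to FQ meets line EC ⇒ P = (1, 5/2)
P = E + t·(C−E) with t = 7/2, so EP:PC = t:(1−t) = 7/2:-5/2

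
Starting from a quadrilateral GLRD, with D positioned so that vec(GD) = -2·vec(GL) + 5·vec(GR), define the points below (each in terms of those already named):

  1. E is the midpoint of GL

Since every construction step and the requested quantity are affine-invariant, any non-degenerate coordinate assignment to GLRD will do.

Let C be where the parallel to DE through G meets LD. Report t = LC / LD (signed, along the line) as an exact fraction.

Set G = (0, 0), L = (1, 0), R = (0, 1), D = (-2, 5); any affine frame gives the same invariant.
1. E is the midpoint of GL ⇒ E = (1/2, 0)
through G parallel to DE: direction (5/2, -5); meets LD at C = (-5, 10)
C = L + t·(D−L) with t = 2

t = 2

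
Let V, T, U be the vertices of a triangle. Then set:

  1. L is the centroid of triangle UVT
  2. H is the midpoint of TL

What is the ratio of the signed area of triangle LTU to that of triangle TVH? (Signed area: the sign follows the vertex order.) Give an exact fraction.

[LTU]:[TVH] = -2

Assign V = (0, 0), T = (1, 0), U = (0, 1) — the answer is frame-independent, so this choice is without loss of generality.
1. L is the centroid of triangle UVT ⇒ L = (1/3, 1/3)
2. H is the midpoint of TL ⇒ H = (2/3, 1/6)
2·[LTU] = 1/3, 2·[TVH] = -1/6
[LTU]:[TVH] = 1/3:-1/6 = -2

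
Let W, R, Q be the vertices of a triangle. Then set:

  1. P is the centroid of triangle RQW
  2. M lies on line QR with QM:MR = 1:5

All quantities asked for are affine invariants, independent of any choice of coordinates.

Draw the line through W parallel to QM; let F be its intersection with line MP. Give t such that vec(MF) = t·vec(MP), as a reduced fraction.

Choose coordinates W = (0, 0), R = (1, 0), Q = (0, 1).
1. P is the centroid of triangle RQW ⇒ P = (1/3, 1/3)
2. M lies on line QR with QM:MR = 1:5 ⇒ M = (1/6, 5/6)
through W parallel to QM: direction (1/6, -1/6); meets MP at F = (2/3, -2/3)
F = M + t·(P−M) with t = 3

t = 3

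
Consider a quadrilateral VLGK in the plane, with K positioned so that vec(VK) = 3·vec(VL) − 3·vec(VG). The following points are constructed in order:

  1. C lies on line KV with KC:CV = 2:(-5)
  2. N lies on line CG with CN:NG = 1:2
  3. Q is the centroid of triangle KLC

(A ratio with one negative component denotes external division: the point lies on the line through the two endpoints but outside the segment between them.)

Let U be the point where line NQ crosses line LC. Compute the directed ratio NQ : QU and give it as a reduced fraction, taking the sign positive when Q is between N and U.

Choose coordinates V = (0, 0), L = (1, 0), G = (0, 1), K = (3, -3).
1. C lies on line KV with KC:CV = 2:(-5) ⇒ C = (5, -5)
2. N lies on line CG with CN:NG = 1:2 ⇒ N = (10/3, -3)
3. Q is the centroid of triangle KLC ⇒ Q = (3, -8/3)
line NQ meets LC at U = (11/3, -10/3)
Q = N + t·(U−N) with t = -1, so NQ:QU = -1:2

NQ:QU = -1/2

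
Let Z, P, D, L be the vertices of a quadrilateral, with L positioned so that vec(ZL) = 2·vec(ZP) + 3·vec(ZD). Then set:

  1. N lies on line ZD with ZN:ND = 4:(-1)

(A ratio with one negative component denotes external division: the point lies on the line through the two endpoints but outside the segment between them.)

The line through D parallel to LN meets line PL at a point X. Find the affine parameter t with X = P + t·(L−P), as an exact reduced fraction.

Set Z = (0, 0), P = (1, 0), D = (0, 1), L = (2, 3); any affine frame gives the same invariant.
1. N lies on line ZD with ZN:ND = 4:(-1) ⇒ N = (0, 4/3)
through D parallel to LN: direction (-2, -5/3); meets PL at X = (24/13, 33/13)
X = P + t·(L−P) with t = 11/13

t = 11/13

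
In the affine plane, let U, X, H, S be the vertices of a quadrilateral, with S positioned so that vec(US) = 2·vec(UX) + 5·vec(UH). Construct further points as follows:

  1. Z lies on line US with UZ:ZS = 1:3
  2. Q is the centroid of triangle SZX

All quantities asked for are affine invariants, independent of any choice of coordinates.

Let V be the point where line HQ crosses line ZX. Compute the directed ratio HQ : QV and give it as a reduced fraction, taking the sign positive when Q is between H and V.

HQ:QV = -8/5

Work in coordinates with U = (0, 0), X = (1, 0), H = (0, 1), S = (2, 5).
1. Z lies on line US with UZ:ZS = 1:3 ⇒ Z = (1/2, 5/4)
2. Q is the centroid of triangle SZX ⇒ Q = (7/6, 25/12)
line HQ meets ZX at V = (7/16, 45/32)
Q = H + t·(V−H) with t = 8/3, so HQ:QV = 8/3:-5/3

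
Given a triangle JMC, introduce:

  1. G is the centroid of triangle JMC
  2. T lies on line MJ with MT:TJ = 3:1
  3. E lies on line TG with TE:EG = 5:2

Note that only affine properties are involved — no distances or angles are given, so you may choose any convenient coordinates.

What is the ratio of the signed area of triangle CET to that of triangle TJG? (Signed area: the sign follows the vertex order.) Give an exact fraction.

[CET]:[TJG] = 10/7

Work in coordinates with J = (0, 0), M = (1, 0), C = (0, 1).
1. G is the centroid of triangle JMC ⇒ G = (1/3, 1/3)
2. T lies on line MJ with MT:TJ = 3:1 ⇒ T = (1/4, 0)
3. E lies on line TG with TE:EG = 5:2 ⇒ E = (13/42, 5/21)
2·[CET] = -5/42, 2·[TJG] = -1/12
[CET]:[TJG] = -5/42:-1/12 = 10/7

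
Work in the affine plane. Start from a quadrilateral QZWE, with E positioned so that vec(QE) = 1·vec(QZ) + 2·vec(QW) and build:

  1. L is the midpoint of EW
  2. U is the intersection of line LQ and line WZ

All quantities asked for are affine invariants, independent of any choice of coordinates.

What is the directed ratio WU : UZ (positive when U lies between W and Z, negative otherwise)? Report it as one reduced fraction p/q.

WU:UZ = 1/3

Assign Q = (0, 0), Z = (1, 0), W = (0, 1), E = (1, 2) — the answer is frame-independent, so this choice is without loss of generality.
1. L is the midpoint of EW ⇒ L = (1/2, 3/2)
2. U is the intersection of line LQ and line WZ ⇒ U = (1/4, 3/4)
U = W + t·(Z−W) with t = 1/4, so WU:UZ = t:(1−t) = 1/4:3/4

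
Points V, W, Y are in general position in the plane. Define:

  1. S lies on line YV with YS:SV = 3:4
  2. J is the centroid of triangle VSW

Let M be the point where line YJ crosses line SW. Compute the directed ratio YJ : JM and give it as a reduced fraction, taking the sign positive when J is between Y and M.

Set V = (0, 0), W = (1, 0), Y = (0, 1); any affine frame gives the same invariant.
1. S lies on line YV with YS:SV = 3:4 ⇒ S = (0, 4/7)
2. J is the centroid of triangle VSW ⇒ J = (1/3, 4/21)
line YJ meets SW at M = (3/13, 40/91)
J = Y + t·(M−Y) with t = 13/9, so YJ:JM = 13/9:-4/9

YJ:JM = -13/4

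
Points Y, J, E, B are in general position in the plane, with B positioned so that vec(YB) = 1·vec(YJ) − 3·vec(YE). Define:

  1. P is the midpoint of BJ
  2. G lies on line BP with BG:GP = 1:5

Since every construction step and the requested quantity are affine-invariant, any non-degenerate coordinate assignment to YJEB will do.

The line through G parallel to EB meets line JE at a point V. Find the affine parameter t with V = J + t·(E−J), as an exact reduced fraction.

Set Y = (0, 0), J = (1, 0), E = (0, 1), B = (1, -3); any affine frame gives the same invariant.
1. P is the midpoint of BJ ⇒ P = (1, -3/2)
2. G lies on line BP with BG:GP = 1:5 ⇒ G = (1, -11/4)
through G parallel to EB: direction (1, -4); meets JE at V = (1/12, 11/12)
V = J + t·(E−J) with t = 11/12

t = 11/12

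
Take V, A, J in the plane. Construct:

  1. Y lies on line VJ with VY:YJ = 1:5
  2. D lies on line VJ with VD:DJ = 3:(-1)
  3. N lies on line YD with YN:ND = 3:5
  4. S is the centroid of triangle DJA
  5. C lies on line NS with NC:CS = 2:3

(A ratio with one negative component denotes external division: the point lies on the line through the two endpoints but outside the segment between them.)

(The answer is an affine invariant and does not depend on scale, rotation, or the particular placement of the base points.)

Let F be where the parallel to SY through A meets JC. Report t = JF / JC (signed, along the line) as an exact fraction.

Assign V = (0, 0), A = (1, 0), J = (0, 1) — the answer is frame-independent, so this choice is without loss of generality.
1. Y lies on line VJ with VY:YJ = 1:5 ⇒ Y = (0, 1/6)
2. D lies on line VJ with VD:DJ = 3:(-1) ⇒ D = (0, 3/2)
3. N lies on line YD with YN:ND = 3:5 ⇒ N = (0, 2/3)
4. S is the centroid of triangle DJA ⇒ S = (1/3, 5/6)
5. C lies on line NS with NC:CS = 2:3 ⇒ C = (2/15, 11/15)
through A parallel to SY: direction (-1/3, -2/3); meets JC at F = (3/4, -1/2)
F = J + t·(C−J) with t = 45/8

t = 45/8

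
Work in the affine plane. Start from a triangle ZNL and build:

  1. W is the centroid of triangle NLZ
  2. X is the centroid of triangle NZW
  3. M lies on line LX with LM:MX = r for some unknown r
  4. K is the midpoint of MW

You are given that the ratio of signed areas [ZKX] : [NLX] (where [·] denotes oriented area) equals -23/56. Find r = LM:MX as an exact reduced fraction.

Set Z = (0, 0), N = (1, 0), L = (0, 1); any affine frame gives the same invariant.
1. W is the centroid of triangle NLZ ⇒ W = (1/3, 1/3)
2. X is the centroid of triangle NZW ⇒ X = (4/9, 1/9)
3. With LM:MX = r, write λ = r/(r+1) so M = L + λ·(X−L); M is affine-linear in λ
4. K is the midpoint of MW ⇒ K is an affine combination of earlier points and hence also affine-linear in λ
Every point depending on M is an affine combination of M and λ-independent points, so each such coordinate is linear in λ; the λ² term in each signed area is a multiple of (X−L)×(X−L) = 0, so 2·[ZKX] and 2·[NLX] are each linear in λ. Evaluating at λ=0 and λ=1:
  2·[ZKX] = 2/9·λ − 5/18,   2·[NLX] = 4/9
So [ZKX]:[NLX] = (2/9·λ − 5/18) / (4/9). Setting this equal to -23/56:
  2/9·λ − 5/18 = -23/56·(4/9)  ⇒  λ = 3/7
Then r = λ/(1−λ) = (3/7)/(4/7) = 3/4. Check: with r = 3/4, M = (4/21, 13/21) and [ZKX]:[NLX] = -23/56 as required.

r = 3/4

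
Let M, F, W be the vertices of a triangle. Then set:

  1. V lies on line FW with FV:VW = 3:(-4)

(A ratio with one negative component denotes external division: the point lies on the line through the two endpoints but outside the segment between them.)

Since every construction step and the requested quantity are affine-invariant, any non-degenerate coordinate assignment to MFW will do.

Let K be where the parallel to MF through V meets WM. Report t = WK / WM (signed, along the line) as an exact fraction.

t = 4

Work in coordinates with M = (0, 0), F = (1, 0), W = (0, 1).
1. V lies on line FW with FV:VW = 3:(-4) ⇒ V = (4, -3)
through V parallel to MF: direction (1, 0); meets WM at K = (0, -3)
K = W + t·(M−W) with t = 4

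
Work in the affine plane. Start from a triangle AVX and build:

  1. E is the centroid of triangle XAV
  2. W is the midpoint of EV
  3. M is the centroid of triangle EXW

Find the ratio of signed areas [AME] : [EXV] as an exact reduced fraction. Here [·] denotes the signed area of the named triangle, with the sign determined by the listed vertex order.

Work in coordinates with A = (0, 0), V = (1, 0), X = (0, 1).
1. E is the centroid of triangle XAV ⇒ E = (1/3, 1/3)
2. W is the midpoint of EV ⇒ W = (2/3, 1/6)
3. M is the centroid of triangle EXW ⇒ M = (1/3, 1/2)
2·[AME] = -1/18, 2·[EXV] = -1/3
[AME]:[EXV] = -1/18:-1/3 = 1/6

[AME]:[EXV] = 1/6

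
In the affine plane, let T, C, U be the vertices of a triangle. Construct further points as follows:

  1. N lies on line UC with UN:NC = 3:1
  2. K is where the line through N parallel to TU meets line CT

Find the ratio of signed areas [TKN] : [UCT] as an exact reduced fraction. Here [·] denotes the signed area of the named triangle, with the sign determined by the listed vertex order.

Work in coordinates with T = (0, 0), C = (1, 0), U = (0, 1).
1. N lies on line UC with UN:NC = 3:1 ⇒ N = (3/4, 1/4)
2. K is where the line through N parallel to TU meets line CT ⇒ K = (3/4, 0)
2·[TKN] = 3/16, 2·[UCT] = -1
[TKN]:[UCT] = 3/16:-1 = -3/16

[TKN]:[UCT] = -3/16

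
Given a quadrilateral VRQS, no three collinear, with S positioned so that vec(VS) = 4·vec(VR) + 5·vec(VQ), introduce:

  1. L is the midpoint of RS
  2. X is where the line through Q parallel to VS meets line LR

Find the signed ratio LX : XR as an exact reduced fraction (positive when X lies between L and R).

Assign V = (0, 0), R = (1, 0), Q = (0, 1), S = (4, 5) — the answer is frame-independent, so this choice is without loss of generality.
1. L is the midpoint of RS ⇒ L = (5/2, 5/2)
2. X is where the line through Q parallel to VS meets line LR ⇒ X = (32/5, 9)
X = L + t·(R−L) with t = -13/5, so LX:XR = t:(1−t) = -13/5:18/5

LX:XR = -13/18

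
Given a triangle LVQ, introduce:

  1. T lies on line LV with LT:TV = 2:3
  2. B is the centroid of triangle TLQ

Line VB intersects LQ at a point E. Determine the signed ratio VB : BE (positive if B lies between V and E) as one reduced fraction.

Assign L = (0, 0), V = (1, 0), Q = (0, 1) — the answer is frame-independent, so this choice is without loss of generality.
1. T lies on line LV with LT:TV = 2:3 ⇒ T = (2/5, 0)
2. B is the centroid of triangle TLQ ⇒ B = (2/15, 1/3)
line VB meets LQ at E = (0, 5/13)
B = V + t·(E−V) with t = 13/15, so VB:BE = 13/15:2/15

VB:BE = 13/2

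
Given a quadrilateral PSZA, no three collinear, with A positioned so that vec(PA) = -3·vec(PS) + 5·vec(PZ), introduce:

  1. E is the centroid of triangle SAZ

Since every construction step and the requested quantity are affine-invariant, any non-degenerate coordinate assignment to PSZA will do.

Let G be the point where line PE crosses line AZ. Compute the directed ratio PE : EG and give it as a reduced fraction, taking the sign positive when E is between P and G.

Work in coordinates with P = (0, 0), S = (1, 0), Z = (0, 1), A = (-3, 5).
1. E is the centroid of triangle SAZ ⇒ E = (-2/3, 2)
line PE meets AZ at G = (-3/5, 9/5)
E = P + t·(G−P) with t = 10/9, so PE:EG = 10/9:-1/9

PE:EG = -10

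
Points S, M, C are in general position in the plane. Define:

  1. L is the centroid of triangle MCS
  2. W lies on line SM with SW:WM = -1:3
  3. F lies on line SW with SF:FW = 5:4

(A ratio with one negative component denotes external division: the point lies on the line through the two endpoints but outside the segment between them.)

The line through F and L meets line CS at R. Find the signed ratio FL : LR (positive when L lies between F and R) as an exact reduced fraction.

Work in coordinates with S = (0, 0), M = (1, 0), C = (0, 1).
1. L is the centroid of triangle MCS ⇒ L = (1/3, 1/3)
2. W lies on line SM with SW:WM = -1:3 ⇒ W = (-1/2, 0)
3. F lies on line SW with SF:FW = 5:4 ⇒ F = (-5/18, 0)
line FL meets CS at R = (0, 5/33)
L = F + t·(R−F) with t = 11/5, so FL:LR = 11/5:-6/5

FL:LR = -11/6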